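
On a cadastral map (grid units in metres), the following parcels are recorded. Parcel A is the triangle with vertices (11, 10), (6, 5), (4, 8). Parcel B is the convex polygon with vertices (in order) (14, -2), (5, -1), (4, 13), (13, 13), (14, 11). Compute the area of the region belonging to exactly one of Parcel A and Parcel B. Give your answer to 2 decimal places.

|Parcel A| = 12.5, |Parcel B| = 136.5, |Parcel A∩Parcel B| = 12.375.
|Parcel A △ Parcel B| = |Parcel A| + |Parcel B| − 2·|Parcel A∩Parcel B| = 12.5 + 136.5 − 24.75 = 124.25.

124.25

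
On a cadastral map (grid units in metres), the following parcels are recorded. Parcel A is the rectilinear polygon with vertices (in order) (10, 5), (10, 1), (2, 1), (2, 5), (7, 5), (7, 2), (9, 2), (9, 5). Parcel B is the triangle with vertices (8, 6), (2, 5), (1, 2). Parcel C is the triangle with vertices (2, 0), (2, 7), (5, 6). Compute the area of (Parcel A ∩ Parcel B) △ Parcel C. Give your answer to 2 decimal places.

|Parcel A ∩ Parcel B| = 5.1607.
|(Parcel A ∩ Parcel B) ∩ Parcel C| = 3.9357.
|(Parcel A ∩ Parcel B) △ Parcel C| = 5.1607 + 10.5 − 7.8714 = 7.79.

7.79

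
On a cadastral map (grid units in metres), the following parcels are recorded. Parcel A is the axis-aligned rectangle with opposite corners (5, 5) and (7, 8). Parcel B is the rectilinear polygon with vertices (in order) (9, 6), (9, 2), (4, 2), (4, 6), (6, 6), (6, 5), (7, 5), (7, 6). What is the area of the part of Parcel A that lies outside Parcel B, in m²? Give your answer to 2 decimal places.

5.00

|Parcel A| = 6, |Parcel A∩Parcel B| = 1.
|Parcel A ∖ Parcel B| = |Parcel A| − |Parcel A∩Parcel B| = 6 − 1 = 5.00.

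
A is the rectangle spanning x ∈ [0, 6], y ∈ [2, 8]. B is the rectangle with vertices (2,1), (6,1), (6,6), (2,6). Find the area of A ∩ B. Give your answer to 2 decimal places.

16.00

|A∩B|: x∈[2,6], y∈[2,6] → 4·4 = 16.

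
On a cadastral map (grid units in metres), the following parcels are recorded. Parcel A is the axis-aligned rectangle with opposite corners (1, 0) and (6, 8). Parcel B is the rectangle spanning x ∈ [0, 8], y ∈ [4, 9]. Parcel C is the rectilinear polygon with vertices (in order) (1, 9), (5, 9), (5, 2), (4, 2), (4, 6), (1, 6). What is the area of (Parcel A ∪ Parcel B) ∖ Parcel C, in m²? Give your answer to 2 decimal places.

44.00

|Parcel A ∪ Parcel B| = 60.
|(Parcel A ∪ Parcel B) ∩ Parcel C| = 16.
|(Parcel A ∪ Parcel B) ∖ Parcel C| = 60 − 16 = 44.00.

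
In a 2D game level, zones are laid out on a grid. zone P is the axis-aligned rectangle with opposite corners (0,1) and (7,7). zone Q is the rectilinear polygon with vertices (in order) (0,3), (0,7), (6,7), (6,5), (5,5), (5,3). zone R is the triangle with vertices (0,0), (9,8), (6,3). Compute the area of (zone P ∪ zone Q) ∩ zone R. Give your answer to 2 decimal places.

The region (zone P ∪ zone Q) ∩ zone R is the polygon with vertices (7,4.667), (6,3), (2,1), (1.125,1), (7,6.222).
By the shoelace formula its area is 8.51.

8.51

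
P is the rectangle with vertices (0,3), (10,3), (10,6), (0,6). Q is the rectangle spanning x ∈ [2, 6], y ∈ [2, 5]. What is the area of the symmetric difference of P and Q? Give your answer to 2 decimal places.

|P∩Q|: x∈[2,6], y∈[3,5] → 4·2 = 8.
|P △ Q| = |P| + |Q| − 2·|P∩Q| = 30 + 12 − 16 = 26.00.

26.00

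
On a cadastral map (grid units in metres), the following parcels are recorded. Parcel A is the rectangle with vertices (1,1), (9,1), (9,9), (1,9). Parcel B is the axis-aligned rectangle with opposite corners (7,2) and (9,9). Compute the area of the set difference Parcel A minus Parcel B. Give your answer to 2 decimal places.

50.00

|Parcel A∩Parcel B|: x∈[7,9], y∈[2,9] → 2·7 = 14.
|Parcel A| = 64.
|Parcel A ∖ Parcel B| = |Parcel A| − |Parcel A∩Parcel B| = 64 − 14 = 50.00.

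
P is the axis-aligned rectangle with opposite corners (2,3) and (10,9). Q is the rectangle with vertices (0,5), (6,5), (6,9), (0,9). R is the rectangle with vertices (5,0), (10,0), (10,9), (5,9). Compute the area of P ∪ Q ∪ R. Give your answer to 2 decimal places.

71.00

By inclusion–exclusion:
Individual areas: |P| = 48, |Q| = 24, |R| = 45.
|P∩Q|: x∈[2,6], y∈[5,9] → 4·4 = 16.
|P∩R|: x∈[5,10], y∈[3,9] → 5·6 = 30.
|Q∩R|: x∈[5,6], y∈[5,9] → 1·4 = 4.
|P∩Q∩R| = 4.
|P ∪ Q ∪ R| = 117 − 50 + 4 = 71.00.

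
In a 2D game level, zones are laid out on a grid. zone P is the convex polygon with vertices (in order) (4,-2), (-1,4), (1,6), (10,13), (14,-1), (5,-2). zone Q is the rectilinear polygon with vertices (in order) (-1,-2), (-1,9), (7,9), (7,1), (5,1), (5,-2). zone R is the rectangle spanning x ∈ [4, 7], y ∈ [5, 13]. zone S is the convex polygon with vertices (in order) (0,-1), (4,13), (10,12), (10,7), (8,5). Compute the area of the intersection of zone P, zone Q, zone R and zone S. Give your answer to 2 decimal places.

The intersection is the polygon with vertices (7,9), (7,5), (4,5), (4,8.333), (4.857,9).
By the shoelace formula its area is 11.71.

11.71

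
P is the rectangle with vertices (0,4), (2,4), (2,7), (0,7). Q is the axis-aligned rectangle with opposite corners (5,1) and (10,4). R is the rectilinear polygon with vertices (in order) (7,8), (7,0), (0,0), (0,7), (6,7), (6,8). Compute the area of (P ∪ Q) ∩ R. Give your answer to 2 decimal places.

|P ∪ Q| = 21.
|(P ∪ Q) ∩ R| = 12.00.

12.00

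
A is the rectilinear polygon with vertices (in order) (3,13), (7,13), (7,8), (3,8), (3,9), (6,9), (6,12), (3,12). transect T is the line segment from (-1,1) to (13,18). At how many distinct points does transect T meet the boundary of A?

4

The segment meets the boundary at (7,10.714), (6,9.5), (5.588,9), (4.765,8).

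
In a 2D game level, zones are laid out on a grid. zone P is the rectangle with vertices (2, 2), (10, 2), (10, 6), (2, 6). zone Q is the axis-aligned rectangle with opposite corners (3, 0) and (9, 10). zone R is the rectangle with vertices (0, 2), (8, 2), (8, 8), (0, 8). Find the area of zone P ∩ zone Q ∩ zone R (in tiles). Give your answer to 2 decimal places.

The intersection is the polygon with vertices (3,2), (3,6), (8,6), (8,2).
By the shoelace formula its area is 20.00.

20.00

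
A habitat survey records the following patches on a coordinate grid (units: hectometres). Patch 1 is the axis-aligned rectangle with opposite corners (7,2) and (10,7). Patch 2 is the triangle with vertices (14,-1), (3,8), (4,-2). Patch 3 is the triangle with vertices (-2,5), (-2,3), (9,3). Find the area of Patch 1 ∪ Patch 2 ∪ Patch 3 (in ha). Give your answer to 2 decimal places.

By inclusion–exclusion:
Individual areas: |Patch 1| = 15, |Patch 2| = 50.5, |Patch 3| = 11.
|Patch 1∩Patch 2| = 4.5.
|Patch 1∩Patch 3| = 0.3636.
|Patch 2∩Patch 3| = 2.8009.
|Patch 1∩Patch 2∩Patch 3| = 0.3636.
|Patch 1 ∪ Patch 2 ∪ Patch 3| = 76.5 − 7.6646 + 0.3636 = 69.20.

69.20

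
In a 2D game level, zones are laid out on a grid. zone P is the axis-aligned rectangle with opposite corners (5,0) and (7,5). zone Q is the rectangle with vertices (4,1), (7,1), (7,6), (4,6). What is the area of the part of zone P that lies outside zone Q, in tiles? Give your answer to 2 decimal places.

2.00

|zone P∩zone Q|: x∈[5,7], y∈[1,5] → 2·4 = 8.
|zone P| = 10.
|zone P ∖ zone Q| = |zone P| − |zone P∩zone Q| = 10 − 8 = 2.00.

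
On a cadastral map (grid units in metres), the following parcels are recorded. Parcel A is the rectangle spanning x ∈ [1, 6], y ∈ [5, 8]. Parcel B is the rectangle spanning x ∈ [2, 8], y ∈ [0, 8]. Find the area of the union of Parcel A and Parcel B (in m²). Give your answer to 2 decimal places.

By inclusion–exclusion:
Individual areas: |Parcel A| = 15, |Parcel B| = 48.
|Parcel A∩Parcel B|: x∈[2,6], y∈[5,8] → 4·3 = 12.
|Parcel A ∪ Parcel B| = 63 − 12 = 51.00.

51.00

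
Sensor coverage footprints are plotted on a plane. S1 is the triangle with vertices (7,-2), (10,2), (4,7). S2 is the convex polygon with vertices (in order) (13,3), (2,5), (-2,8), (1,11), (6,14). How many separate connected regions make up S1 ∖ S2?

S1 ∖ S2 is a single connected region.

1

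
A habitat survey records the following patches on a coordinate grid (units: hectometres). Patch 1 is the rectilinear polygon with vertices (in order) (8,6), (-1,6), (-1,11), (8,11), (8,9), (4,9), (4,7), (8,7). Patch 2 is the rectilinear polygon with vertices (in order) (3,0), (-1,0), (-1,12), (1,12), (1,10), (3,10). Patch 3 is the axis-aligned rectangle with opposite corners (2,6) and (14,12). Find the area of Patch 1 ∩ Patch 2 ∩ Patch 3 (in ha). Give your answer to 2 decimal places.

4.00

The intersection is the polygon with vertices (3,10), (3,6), (2,6), (2,10).
By the shoelace formula its area is 4.00.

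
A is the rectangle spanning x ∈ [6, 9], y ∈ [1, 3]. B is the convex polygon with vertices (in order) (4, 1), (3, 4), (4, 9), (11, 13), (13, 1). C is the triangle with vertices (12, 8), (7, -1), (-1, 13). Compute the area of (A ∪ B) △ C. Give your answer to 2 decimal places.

|A ∪ B| = 86.
|(A ∪ B) ∩ C| = 51.0691.
|(A ∪ B) △ C| = 86 + 71 − 102.1382 = 54.86.

54.86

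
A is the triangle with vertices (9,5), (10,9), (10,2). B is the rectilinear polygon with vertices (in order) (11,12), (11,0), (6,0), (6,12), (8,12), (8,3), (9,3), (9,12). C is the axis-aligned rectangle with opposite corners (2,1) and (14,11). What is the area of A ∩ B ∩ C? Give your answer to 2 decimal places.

3.50

The intersection is the polygon with vertices (10,2), (9,5), (10,9).
By the shoelace formula its area is 3.50.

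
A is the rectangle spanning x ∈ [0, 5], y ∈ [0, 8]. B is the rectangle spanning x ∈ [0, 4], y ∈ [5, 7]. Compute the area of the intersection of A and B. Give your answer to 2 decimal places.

|A∩B|: x∈[0,4], y∈[5,7] → 4·2 = 8.

8.00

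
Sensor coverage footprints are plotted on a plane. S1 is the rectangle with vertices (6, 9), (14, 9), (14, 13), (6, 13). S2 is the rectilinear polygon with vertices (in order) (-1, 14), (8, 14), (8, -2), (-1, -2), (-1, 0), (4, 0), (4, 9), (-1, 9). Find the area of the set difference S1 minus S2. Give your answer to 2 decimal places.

|S1| = 32, |S1∩S2| = 8.
|S1 ∖ S2| = |S1| − |S1∩S2| = 32 − 8 = 24.00.

24.00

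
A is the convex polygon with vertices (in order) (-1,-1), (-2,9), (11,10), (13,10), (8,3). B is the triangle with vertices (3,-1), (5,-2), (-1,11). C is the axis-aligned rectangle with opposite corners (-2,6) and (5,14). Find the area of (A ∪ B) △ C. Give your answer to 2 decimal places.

|A ∪ B| = 101.552.
|(A ∪ B) ∩ C| = 22.6578.
|(A ∪ B) △ C| = 101.552 + 56 − 45.3157 = 112.24.

112.24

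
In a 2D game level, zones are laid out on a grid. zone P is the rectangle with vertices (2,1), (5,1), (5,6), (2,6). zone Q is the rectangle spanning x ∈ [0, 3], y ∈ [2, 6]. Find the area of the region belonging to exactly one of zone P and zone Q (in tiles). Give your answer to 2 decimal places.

|zone P∩zone Q|: x∈[2,3], y∈[2,6] → 1·4 = 4.
|zone P △ zone Q| = |zone P| + |zone Q| − 2·|zone P∩zone Q| = 15 + 12 − 8 = 19.00.

19.00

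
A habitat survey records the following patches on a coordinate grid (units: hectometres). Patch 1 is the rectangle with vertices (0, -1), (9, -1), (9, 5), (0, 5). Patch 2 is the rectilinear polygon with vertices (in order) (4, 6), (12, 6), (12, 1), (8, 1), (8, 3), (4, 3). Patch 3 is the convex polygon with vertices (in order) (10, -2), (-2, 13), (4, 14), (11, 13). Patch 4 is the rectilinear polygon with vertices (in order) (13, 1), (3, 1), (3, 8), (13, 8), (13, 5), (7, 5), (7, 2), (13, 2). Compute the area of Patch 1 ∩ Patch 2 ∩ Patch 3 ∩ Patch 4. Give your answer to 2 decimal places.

4.60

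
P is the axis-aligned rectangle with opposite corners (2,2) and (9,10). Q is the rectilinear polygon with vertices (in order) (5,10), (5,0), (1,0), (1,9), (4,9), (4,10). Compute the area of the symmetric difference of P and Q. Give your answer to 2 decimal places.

49.00

|P| = 56, |Q| = 37, |P∩Q| = 22.
|P △ Q| = |P| + |Q| − 2·|P∩Q| = 56 + 37 − 44 = 49.00.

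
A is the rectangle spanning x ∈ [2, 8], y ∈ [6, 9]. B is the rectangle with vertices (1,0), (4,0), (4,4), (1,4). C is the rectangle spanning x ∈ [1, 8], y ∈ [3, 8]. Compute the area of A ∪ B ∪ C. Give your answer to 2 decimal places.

By inclusion–exclusion:
Individual areas: |A| = 18, |B| = 12, |C| = 35.
|A∩B| = 0 (no overlap).
|A∩C|: x∈[2,8], y∈[6,8] → 6·2 = 12.
|B∩C|: x∈[1,4], y∈[3,4] → 3·1 = 3.
|A∩B∩C| = 0.
|A ∪ B ∪ C| = 65 − 15 + 0 = 50.00.

50.00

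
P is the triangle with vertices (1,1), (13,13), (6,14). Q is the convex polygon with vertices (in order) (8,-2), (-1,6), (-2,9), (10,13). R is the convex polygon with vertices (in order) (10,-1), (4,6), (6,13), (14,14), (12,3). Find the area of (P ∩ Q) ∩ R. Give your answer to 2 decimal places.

24.44

The region (P ∩ Q) ∩ R is the polygon with vertices (10,13), (9.539,9.539), (4.923,4.923), (4,6), (5.579,11.526).
By the shoelace formula its area is 24.44.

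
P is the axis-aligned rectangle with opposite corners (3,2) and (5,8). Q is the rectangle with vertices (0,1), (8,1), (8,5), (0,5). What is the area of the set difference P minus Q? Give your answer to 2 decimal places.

6.00

|P∩Q|: x∈[3,5], y∈[2,5] → 2·3 = 6.
|P| = 12.
|P ∖ Q| = |P| − |P∩Q| = 12 − 6 = 6.00.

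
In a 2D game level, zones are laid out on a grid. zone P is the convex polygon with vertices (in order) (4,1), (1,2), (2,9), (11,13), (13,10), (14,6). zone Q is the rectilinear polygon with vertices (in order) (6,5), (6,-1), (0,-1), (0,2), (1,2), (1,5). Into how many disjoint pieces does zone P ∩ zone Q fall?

zone P ∩ zone Q is a single connected region.

1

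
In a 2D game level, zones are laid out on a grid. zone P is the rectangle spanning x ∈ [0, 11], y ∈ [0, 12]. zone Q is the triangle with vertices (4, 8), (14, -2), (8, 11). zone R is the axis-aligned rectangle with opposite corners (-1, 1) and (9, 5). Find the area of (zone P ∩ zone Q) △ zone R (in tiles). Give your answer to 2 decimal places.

65.75

|zone P ∩ zone Q| = 29.75.
|(zone P ∩ zone Q) ∩ zone R| = 2.
|(zone P ∩ zone Q) △ zone R| = 29.75 + 40 − 4 = 65.75.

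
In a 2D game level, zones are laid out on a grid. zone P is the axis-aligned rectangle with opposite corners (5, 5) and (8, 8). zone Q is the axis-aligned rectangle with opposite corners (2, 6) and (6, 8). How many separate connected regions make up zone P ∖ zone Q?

1

zone P ∖ zone Q is a single connected region.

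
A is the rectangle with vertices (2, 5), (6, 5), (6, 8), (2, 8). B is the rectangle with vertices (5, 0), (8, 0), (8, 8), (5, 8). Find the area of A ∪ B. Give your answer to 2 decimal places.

By inclusion–exclusion:
Individual areas: |A| = 12, |B| = 24.
|A∩B|: x∈[5,6], y∈[5,8] → 1·3 = 3.
|A ∪ B| = 36 − 3 = 33.00.

33.00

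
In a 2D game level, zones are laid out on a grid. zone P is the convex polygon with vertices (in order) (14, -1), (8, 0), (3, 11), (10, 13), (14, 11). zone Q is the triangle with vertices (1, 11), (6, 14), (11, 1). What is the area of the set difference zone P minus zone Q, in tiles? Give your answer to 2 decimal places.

|zone P| = 107.5, |zone P∩zone Q| = 29.3234.
|zone P ∖ zone Q| = |zone P| − |zone P∩zone Q| = 107.5 − 29.3234 = 78.18.

78.18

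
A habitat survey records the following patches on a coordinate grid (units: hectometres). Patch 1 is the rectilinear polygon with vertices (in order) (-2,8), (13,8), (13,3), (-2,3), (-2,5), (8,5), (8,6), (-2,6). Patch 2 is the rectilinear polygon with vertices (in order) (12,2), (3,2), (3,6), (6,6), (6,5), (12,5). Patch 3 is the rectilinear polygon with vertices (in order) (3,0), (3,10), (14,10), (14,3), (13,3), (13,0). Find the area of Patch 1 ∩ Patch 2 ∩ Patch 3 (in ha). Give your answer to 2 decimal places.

18.00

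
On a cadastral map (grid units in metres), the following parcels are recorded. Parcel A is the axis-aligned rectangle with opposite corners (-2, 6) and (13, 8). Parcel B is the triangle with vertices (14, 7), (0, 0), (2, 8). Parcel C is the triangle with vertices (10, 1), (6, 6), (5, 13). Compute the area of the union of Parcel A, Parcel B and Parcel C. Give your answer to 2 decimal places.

By inclusion–exclusion:
Individual areas: |Parcel A| = 30, |Parcel B| = 49, |Parcel C| = 11.5.
|Parcel A∩Parcel B| = 17.2083.
|Parcel A∩Parcel C| = 3.2857.
|Parcel B∩Parcel C| = 5.7309.
|Parcel A∩Parcel B∩Parcel C| = 2.7521.
|Parcel A ∪ Parcel B ∪ Parcel C| = 90.5 − 26.225 + 2.7521 = 67.03.

67.03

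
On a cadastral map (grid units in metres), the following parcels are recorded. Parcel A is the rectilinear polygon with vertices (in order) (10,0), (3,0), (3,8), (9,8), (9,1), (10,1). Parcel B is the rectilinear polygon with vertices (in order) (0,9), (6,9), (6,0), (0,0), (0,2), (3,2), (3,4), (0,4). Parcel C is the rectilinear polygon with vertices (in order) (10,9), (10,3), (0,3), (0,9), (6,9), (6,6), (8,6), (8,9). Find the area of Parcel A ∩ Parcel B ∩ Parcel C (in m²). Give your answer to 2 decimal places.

The intersection is the polygon with vertices (3,4), (3,8), (6,8), (6,6), (6,3), (3,3).
By the shoelace formula its area is 15.00.

15.00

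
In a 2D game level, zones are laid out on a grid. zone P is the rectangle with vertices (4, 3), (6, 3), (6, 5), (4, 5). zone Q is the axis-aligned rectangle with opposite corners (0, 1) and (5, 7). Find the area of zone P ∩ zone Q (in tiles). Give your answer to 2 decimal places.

2.00

|zone P∩zone Q|: x∈[4,5], y∈[3,5] → 1·2 = 2.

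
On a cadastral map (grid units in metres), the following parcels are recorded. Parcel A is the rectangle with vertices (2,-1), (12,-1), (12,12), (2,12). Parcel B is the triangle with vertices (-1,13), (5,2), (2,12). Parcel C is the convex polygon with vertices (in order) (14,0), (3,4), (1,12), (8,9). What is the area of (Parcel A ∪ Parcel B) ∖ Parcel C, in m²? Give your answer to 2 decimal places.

76.52

|Parcel A ∪ Parcel B| = 136.75.
|(Parcel A ∪ Parcel B) ∩ Parcel C| = 60.2273.
|(Parcel A ∪ Parcel B) ∖ Parcel C| = 136.75 − 60.2273 = 76.52.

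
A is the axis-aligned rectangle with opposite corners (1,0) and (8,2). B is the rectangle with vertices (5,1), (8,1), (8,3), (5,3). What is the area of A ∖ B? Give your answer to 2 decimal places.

11.00

|A∩B|: x∈[5,8], y∈[1,2] → 3·1 = 3.
|A| = 14.
|A ∖ B| = |A| − |A∩B| = 14 − 3 = 11.00.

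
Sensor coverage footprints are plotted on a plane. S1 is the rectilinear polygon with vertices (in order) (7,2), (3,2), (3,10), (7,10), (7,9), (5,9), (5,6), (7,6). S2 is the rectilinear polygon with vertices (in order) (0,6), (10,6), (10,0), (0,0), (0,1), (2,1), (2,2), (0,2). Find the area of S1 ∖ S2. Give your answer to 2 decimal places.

|S1| = 26, |S1∩S2| = 16.
|S1 ∖ S2| = |S1| − |S1∩S2| = 26 − 16 = 10.00.

10.00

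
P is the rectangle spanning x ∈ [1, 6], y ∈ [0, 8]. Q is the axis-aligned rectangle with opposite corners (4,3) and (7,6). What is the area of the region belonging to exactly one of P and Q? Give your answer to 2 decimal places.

|P∩Q|: x∈[4,6], y∈[3,6] → 2·3 = 6.
|P △ Q| = |P| + |Q| − 2·|P∩Q| = 40 + 9 − 12 = 37.00.

37.00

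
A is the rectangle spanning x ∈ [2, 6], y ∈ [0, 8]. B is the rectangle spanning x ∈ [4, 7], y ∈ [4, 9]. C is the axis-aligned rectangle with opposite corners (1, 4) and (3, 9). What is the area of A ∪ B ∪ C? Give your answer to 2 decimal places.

45.00

By inclusion–exclusion:
Individual areas: |A| = 32, |B| = 15, |C| = 10.
|A∩B|: x∈[4,6], y∈[4,8] → 2·4 = 8.
|A∩C|: x∈[2,3], y∈[4,8] → 1·4 = 4.
|B∩C| = 0 (no overlap).
|A∩B∩C| = 0.
|A ∪ B ∪ C| = 57 − 12 + 0 = 45.00.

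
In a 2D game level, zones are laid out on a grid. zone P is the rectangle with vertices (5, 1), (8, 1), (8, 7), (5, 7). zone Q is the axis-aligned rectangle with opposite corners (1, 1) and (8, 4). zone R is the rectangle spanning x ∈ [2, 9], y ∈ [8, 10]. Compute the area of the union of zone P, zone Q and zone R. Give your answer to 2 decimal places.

44.00

By inclusion–exclusion:
Individual areas: |zone P| = 18, |zone Q| = 21, |zone R| = 14.
|zone P∩zone Q|: x∈[5,8], y∈[1,4] → 3·3 = 9.
|zone P∩zone R| = 0 (no overlap).
|zone Q∩zone R| = 0 (no overlap).
|zone P∩zone Q∩zone R| = 0.
|zone P ∪ zone Q ∪ zone R| = 53 − 9 + 0 = 44.00.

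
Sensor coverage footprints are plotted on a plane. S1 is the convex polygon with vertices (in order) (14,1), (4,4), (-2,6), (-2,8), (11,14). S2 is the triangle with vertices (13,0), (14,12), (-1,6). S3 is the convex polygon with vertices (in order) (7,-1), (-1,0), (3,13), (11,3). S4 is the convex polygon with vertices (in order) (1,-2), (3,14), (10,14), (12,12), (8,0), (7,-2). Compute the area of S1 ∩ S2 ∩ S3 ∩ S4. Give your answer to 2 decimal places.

29.84

The intersection is the polygon with vertices (1.847,4.78), (2.158,7.263), (6.273,8.909), (9.588,4.765), (8.848,2.546), (4,4), (2.5,4.5).
By the shoelace formula its area is 29.84.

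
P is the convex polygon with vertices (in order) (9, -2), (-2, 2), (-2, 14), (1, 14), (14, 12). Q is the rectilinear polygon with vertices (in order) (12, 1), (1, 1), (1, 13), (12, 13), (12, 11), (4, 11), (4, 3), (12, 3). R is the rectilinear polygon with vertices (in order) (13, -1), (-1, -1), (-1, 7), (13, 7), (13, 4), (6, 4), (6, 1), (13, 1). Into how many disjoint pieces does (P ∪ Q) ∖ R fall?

(P ∪ Q) ∖ R splits into 3 disjoint pieces (area 101.2752, area 16.9643, area 1.5536).

3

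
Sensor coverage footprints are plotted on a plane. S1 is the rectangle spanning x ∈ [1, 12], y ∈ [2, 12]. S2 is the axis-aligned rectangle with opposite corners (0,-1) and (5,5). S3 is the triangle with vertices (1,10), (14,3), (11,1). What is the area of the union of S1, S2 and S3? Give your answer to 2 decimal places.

131.63

By inclusion–exclusion:
Individual areas: |S1| = 110, |S2| = 30, |S3| = 23.5.
|S1∩S2|: x∈[1,5], y∈[2,5] → 4·3 = 12.
|S1∩S3| = 19.8675.
|S2∩S3| = 0.
|S1∩S2∩S3| = 0.
|S1 ∪ S2 ∪ S3| = 163.5 − 31.8675 + 0 = 131.63.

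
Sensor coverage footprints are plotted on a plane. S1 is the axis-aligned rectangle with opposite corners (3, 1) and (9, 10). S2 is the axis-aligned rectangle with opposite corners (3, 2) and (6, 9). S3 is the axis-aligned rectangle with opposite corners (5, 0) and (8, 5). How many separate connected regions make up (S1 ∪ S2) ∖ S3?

(S1 ∪ S2) ∖ S3 is a single connected region.

1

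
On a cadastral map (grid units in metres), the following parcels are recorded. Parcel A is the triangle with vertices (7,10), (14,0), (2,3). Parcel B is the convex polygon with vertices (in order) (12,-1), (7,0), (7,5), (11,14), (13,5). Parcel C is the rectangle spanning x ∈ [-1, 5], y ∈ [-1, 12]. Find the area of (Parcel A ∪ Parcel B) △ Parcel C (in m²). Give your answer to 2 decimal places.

|Parcel A ∪ Parcel B| = 83.0588.
|(Parcel A ∪ Parcel B) ∩ Parcel C| = 7.425.
|(Parcel A ∪ Parcel B) △ Parcel C| = 83.0588 + 78 − 14.85 = 146.21.

146.21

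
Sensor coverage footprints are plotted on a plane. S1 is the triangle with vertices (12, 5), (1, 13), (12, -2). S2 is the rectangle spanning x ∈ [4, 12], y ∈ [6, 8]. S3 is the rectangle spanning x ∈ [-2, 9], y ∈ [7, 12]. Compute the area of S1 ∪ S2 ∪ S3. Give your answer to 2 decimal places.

89.10

By inclusion–exclusion:
Individual areas: |S1| = 38.5, |S2| = 16, |S3| = 55.
|S1∩S2| = 7.7.
|S1∩S3| = 11.2064.
|S2∩S3|: x∈[4,9], y∈[7,8] → 5·1 = 5.
|S1∩S2∩S3| = 3.5064.
|S1 ∪ S2 ∪ S3| = 109.5 − 23.9064 + 3.5064 = 89.10.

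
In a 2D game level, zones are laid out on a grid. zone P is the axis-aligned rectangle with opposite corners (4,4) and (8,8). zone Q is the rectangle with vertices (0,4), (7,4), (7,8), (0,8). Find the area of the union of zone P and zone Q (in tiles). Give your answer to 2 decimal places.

By inclusion–exclusion:
Individual areas: |zone P| = 16, |zone Q| = 28.
|zone P∩zone Q|: x∈[4,7], y∈[4,8] → 3·4 = 12.
|zone P ∪ zone Q| = 44 − 12 = 32.00.

32.00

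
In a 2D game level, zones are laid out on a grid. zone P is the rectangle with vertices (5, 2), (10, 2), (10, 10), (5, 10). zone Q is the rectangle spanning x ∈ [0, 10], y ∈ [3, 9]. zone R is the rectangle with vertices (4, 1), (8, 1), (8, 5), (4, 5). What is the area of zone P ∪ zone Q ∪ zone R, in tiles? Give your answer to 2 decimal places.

75.00

By inclusion–exclusion:
Individual areas: |zone P| = 40, |zone Q| = 60, |zone R| = 16.
|zone P∩zone Q|: x∈[5,10], y∈[3,9] → 5·6 = 30.
|zone P∩zone R|: x∈[5,8], y∈[2,5] → 3·3 = 9.
|zone Q∩zone R|: x∈[4,8], y∈[3,5] → 4·2 = 8.
|zone P∩zone Q∩zone R| = 6.
|zone P ∪ zone Q ∪ zone R| = 116 − 47 + 6 = 75.00.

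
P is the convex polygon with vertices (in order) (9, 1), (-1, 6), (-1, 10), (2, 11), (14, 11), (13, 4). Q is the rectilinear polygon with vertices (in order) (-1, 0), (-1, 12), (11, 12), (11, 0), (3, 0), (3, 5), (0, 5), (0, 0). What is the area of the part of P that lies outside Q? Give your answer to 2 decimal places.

|P| = 111, |P∩Q| = 91.
|P ∖ Q| = |P| − |P∩Q| = 111 − 91 = 20.00.

20.00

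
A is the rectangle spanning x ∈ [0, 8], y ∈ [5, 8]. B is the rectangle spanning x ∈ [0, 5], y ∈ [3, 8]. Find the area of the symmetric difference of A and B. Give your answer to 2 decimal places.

19.00

|A∩B|: x∈[0,5], y∈[5,8] → 5·3 = 15.
|A △ B| = |A| + |B| − 2·|A∩B| = 24 + 25 − 30 = 19.00.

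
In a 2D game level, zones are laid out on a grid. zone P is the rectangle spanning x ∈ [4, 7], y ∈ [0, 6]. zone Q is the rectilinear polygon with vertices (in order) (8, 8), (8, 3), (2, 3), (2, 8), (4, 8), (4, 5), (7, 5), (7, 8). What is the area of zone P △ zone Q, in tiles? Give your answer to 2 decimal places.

27.00

|zone P| = 18, |zone Q| = 21, |zone P∩zone Q| = 6.
|zone P △ zone Q| = |zone P| + |zone Q| − 2·|zone P∩zone Q| = 18 + 21 − 12 = 27.00.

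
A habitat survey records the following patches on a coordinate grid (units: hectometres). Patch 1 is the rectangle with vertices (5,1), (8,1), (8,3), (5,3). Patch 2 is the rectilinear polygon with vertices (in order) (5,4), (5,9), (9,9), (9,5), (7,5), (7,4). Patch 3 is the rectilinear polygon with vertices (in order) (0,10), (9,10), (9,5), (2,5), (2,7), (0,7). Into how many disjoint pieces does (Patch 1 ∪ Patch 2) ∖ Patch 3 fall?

(Patch 1 ∪ Patch 2) ∖ Patch 3 splits into 2 disjoint pieces (area 6, area 2).

2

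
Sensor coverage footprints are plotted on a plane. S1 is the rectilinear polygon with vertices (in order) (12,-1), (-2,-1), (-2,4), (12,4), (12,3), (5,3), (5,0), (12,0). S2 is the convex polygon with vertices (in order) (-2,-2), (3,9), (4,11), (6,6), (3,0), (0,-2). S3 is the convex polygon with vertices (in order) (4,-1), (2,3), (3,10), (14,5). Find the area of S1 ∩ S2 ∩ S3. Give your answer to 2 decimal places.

5.80

The intersection is the polygon with vertices (5,4), (3.25,0.5), (2,3), (2.143,4).
By the shoelace formula its area is 5.80.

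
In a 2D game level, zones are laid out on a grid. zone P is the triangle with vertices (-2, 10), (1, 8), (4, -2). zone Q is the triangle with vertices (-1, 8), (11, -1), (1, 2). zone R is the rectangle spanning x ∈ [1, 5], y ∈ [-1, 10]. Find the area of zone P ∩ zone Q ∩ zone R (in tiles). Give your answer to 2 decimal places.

4.32

The intersection is the polygon with vertices (2.176,1.647), (1,4), (1,6.5), (1.581,6.064), (2.978,1.407).
By the shoelace formula its area is 4.32.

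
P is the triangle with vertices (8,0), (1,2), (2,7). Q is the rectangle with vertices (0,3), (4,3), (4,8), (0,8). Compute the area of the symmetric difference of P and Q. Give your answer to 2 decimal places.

|P| = 18.5, |Q| = 20, |P∩Q| = 7.2667.
|P △ Q| = |P| + |Q| − 2·|P∩Q| = 18.5 + 20 − 14.5333 = 23.97.

23.97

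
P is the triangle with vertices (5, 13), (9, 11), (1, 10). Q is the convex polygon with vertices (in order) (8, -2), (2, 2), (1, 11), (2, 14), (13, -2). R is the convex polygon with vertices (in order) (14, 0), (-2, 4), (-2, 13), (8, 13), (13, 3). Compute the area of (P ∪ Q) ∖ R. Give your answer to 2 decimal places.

26.34

|P ∪ Q| = 89.3335.
|(P ∪ Q) ∩ R| = 62.9923.
|(P ∪ Q) ∖ R| = 89.3335 − 62.9923 = 26.34.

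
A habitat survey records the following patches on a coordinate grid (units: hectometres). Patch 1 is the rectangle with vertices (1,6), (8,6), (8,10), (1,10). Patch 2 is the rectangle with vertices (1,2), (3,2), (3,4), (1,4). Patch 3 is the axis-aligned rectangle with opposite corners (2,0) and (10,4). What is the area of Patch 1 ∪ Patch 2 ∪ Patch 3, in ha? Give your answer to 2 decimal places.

By inclusion–exclusion:
Individual areas: |Patch 1| = 28, |Patch 2| = 4, |Patch 3| = 32.
|Patch 1∩Patch 2| = 0 (no overlap).
|Patch 1∩Patch 3| = 0 (no overlap).
|Patch 2∩Patch 3|: x∈[2,3], y∈[2,4] → 1·2 = 2.
|Patch 1∩Patch 2∩Patch 3| = 0.
|Patch 1 ∪ Patch 2 ∪ Patch 3| = 64 − 2 + 0 = 62.00.

62.00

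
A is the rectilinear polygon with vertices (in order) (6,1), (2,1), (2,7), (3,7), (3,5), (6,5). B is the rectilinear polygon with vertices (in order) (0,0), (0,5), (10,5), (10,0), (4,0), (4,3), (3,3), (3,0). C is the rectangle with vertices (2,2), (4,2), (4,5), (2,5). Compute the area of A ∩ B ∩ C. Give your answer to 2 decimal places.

5.00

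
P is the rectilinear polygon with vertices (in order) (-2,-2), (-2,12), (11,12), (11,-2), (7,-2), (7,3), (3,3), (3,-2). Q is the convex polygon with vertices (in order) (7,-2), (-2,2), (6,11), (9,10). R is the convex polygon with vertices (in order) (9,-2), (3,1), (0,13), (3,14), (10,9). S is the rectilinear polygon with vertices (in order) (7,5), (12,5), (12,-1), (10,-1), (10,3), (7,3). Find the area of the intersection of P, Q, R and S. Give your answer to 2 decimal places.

The intersection is the polygon with vertices (7.833,3), (7,3), (7,5), (8.167,5).
By the shoelace formula its area is 2.00.

2.00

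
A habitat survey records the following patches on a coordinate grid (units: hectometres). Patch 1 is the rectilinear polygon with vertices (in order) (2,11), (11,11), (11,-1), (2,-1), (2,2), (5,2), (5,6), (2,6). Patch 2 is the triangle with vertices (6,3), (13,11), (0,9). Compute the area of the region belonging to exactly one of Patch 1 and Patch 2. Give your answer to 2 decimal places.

|Patch 1| = 96, |Patch 2| = 45, |Patch 1∩Patch 2| = 38.7143.
|Patch 1 △ Patch 2| = |Patch 1| + |Patch 2| − 2·|Patch 1∩Patch 2| = 96 + 45 − 77.4286 = 63.57.

63.57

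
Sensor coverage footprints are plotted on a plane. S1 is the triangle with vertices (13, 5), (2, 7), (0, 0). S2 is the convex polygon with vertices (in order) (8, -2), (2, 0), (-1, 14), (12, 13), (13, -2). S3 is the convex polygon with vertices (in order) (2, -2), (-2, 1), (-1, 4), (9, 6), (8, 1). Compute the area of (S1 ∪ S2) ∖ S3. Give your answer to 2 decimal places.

139.69

|S1 ∪ S2| = 179.3502.
|(S1 ∪ S2) ∩ S3| = 39.6633.
|(S1 ∪ S2) ∖ S3| = 179.3502 − 39.6633 = 139.69.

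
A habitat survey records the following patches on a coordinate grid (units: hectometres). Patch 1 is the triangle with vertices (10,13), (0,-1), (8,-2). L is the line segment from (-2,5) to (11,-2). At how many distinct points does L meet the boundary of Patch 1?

The segment meets the boundary at (8.201,-0.493), (2.54,2.556).

2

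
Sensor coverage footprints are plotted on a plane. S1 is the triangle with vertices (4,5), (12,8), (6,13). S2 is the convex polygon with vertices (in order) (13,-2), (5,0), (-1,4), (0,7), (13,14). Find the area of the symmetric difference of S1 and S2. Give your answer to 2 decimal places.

|S1| = 29, |S2| = 138, |S1∩S2| = 25.0972.
|S1 △ S2| = |S1| + |S2| − 2·|S1∩S2| = 29 + 138 − 50.1944 = 116.81.

116.81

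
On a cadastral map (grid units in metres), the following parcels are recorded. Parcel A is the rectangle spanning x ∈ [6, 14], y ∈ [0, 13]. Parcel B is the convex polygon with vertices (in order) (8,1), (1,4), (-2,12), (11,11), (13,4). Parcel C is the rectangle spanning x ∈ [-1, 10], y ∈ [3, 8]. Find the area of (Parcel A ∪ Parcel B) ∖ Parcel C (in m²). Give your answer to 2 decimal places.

|Parcel A ∪ Parcel B| = 158.8956.
|(Parcel A ∪ Parcel B) ∩ Parcel C| = 46.8333.
|(Parcel A ∪ Parcel B) ∖ Parcel C| = 158.8956 − 46.8333 = 112.06.

112.06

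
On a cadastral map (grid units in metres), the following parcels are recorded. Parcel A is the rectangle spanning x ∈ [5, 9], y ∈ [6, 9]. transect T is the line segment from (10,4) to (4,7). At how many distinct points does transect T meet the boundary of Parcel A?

2

The segment meets the boundary at (5,6.5), (6,6).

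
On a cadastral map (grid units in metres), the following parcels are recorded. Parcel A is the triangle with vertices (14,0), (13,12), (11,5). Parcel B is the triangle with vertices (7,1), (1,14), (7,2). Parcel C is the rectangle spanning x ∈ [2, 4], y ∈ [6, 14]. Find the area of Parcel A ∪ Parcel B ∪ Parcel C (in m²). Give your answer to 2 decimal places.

33.83

By inclusion–exclusion:
Individual areas: |Parcel A| = 15.5, |Parcel B| = 3, |Parcel C| = 16.
|Parcel A∩Parcel B| = 0.
|Parcel A∩Parcel C| = 0.
|Parcel B∩Parcel C| = 0.6667.
|Parcel A∩Parcel B∩Parcel C| = 0.
|Parcel A ∪ Parcel B ∪ Parcel C| = 34.5 − 0.6667 + 0 = 33.83.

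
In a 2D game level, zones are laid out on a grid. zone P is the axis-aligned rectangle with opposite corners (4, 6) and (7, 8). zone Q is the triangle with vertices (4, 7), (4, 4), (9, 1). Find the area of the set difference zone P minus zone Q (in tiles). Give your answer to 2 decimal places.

5.58

|zone P| = 6, |zone P∩zone Q| = 0.4167.
|zone P ∖ zone Q| = |zone P| − |zone P∩zone Q| = 6 − 0.4167 = 5.58.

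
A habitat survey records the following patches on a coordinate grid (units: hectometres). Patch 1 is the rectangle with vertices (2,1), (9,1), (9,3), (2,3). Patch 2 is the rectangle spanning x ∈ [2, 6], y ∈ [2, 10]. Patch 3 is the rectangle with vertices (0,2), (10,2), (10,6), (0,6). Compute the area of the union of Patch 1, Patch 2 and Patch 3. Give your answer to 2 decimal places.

63.00

By inclusion–exclusion:
Individual areas: |Patch 1| = 14, |Patch 2| = 32, |Patch 3| = 40.
|Patch 1∩Patch 2|: x∈[2,6], y∈[2,3] → 4·1 = 4.
|Patch 1∩Patch 3|: x∈[2,9], y∈[2,3] → 7·1 = 7.
|Patch 2∩Patch 3|: x∈[2,6], y∈[2,6] → 4·4 = 16.
|Patch 1∩Patch 2∩Patch 3| = 4.
|Patch 1 ∪ Patch 2 ∪ Patch 3| = 86 − 27 + 4 = 63.00.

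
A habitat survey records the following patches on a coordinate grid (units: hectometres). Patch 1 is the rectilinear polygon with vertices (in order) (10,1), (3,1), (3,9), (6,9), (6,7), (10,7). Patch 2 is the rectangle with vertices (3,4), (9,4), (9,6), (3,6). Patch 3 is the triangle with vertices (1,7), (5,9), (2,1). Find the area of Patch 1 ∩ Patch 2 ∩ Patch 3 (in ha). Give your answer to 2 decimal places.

The intersection is the polygon with vertices (3.875,6), (3.125,4), (3,4), (3,6).
By the shoelace formula its area is 1.00.

1.00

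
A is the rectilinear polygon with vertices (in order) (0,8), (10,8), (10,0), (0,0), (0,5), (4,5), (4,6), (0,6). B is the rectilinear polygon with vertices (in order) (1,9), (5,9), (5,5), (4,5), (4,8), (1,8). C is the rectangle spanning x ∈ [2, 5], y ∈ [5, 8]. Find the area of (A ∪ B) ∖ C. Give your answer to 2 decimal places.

|A ∪ B| = 80.
|(A ∪ B) ∩ C| = 7.
|(A ∪ B) ∖ C| = 80 − 7 = 73.00.

73.00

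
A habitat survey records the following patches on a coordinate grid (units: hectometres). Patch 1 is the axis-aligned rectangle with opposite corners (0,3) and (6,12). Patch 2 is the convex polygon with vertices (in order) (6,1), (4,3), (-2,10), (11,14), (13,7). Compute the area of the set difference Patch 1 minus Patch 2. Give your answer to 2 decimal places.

12.45

|Patch 1| = 54, |Patch 1∩Patch 2| = 41.5513.
|Patch 1 ∖ Patch 2| = |Patch 1| − |Patch 1∩Patch 2| = 54 − 41.5513 = 12.45.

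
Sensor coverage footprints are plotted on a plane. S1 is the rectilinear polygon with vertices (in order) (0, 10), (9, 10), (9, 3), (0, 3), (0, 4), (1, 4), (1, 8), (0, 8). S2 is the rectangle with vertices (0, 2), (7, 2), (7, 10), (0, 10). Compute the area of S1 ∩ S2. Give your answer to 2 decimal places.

The intersection is the polygon with vertices (7,10), (7,3), (0,3), (0,4), (1,4), (1,8), (0,8), (0,10).
By the shoelace formula its area is 45.00.

45.00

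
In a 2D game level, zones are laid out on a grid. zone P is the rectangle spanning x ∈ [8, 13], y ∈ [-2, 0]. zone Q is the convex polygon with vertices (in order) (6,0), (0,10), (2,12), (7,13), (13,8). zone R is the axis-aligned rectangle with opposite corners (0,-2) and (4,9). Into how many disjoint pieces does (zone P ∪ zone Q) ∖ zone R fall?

2

(zone P ∪ zone Q) ∖ zone R splits into 2 disjoint pieces (area 10, area 79.8667).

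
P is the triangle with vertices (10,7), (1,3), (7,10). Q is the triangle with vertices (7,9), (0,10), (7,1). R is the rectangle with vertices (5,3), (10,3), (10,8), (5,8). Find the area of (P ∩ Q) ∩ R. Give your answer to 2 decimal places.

The region (P ∩ Q) ∩ R is the polygon with vertices (5.286,8), (7,8), (7,5.667), (5,4.778), (5,7.667).
By the shoelace formula its area is 5.51.

5.51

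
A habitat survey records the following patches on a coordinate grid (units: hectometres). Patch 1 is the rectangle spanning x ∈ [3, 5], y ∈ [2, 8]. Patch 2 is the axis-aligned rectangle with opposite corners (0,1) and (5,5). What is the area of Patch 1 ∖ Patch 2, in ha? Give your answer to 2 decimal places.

|Patch 1∩Patch 2|: x∈[3,5], y∈[2,5] → 2·3 = 6.
|Patch 1| = 12.
|Patch 1 ∖ Patch 2| = |Patch 1| − |Patch 1∩Patch 2| = 12 − 6 = 6.00.

6.00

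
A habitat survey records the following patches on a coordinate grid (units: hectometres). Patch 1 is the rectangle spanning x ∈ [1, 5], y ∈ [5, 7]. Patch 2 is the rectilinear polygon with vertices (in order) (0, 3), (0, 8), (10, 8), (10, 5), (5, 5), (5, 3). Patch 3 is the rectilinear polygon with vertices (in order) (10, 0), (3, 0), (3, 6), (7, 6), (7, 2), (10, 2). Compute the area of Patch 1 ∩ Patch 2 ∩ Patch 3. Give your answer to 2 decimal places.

2.00

The intersection is the polygon with vertices (5,5), (3,5), (3,6), (5,6).
By the shoelace formula its area is 2.00.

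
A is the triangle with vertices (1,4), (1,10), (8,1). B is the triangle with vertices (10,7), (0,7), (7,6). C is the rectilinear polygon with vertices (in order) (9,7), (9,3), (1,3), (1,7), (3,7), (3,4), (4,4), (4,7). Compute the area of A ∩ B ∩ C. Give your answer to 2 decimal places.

The intersection is the polygon with vertices (3,7), (3,6.571), (1,6.857), (1,7).
By the shoelace formula its area is 0.57.

0.57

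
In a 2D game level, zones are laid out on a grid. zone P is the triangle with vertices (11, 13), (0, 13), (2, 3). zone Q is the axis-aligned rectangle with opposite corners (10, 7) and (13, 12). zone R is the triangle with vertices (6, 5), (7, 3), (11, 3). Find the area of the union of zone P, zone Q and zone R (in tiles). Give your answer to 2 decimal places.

73.99

By inclusion–exclusion:
Individual areas: |zone P| = 55, |zone Q| = 15, |zone R| = 4.
|zone P∩zone Q| = 0.0056.
|zone P∩zone R| = 0.
|zone Q∩zone R| = 0.
|zone P∩zone Q∩zone R| = 0.
|zone P ∪ zone Q ∪ zone R| = 74 − 0.0056 + 0 = 73.99.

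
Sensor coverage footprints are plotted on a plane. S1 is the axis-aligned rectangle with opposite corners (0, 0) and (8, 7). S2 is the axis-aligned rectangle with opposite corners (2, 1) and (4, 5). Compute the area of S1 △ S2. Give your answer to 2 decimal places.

|S1∩S2|: x∈[2,4], y∈[1,5] → 2·4 = 8.
|S1 △ S2| = |S1| + |S2| − 2·|S1∩S2| = 56 + 8 − 16 = 48.00.

48.00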